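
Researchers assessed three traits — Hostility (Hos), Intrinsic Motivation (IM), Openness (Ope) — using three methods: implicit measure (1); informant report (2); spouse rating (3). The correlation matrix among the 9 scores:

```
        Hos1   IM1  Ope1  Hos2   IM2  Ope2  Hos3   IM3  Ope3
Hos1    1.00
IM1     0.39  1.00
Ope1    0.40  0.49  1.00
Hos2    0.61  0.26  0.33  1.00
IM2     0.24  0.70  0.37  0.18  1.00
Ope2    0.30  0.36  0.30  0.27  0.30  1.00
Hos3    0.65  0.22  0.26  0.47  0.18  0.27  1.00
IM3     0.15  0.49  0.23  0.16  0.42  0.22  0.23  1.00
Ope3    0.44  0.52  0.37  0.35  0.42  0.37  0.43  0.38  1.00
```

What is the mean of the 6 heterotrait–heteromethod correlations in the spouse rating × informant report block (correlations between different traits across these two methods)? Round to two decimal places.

0.27

HTHM values (method 3 × method 2): 0.18, 0.27, 0.16, 0.22, 0.35, 0.42; mean = 1.60/6 = 0.27.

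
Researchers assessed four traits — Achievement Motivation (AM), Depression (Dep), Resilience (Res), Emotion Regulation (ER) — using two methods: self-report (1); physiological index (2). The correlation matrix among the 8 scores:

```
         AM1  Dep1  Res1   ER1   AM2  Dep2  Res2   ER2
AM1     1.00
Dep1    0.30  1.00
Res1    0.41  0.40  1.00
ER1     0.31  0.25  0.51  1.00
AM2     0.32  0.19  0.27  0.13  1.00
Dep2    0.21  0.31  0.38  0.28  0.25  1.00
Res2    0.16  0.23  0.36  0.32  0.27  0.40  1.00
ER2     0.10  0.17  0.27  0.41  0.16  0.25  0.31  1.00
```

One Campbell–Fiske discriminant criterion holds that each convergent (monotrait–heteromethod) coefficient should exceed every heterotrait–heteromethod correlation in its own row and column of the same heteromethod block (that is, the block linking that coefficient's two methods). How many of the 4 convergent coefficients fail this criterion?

2

Each convergent coefficient versus the relevant comparison correlations:
AM (methods 1·2): 0.32 vs {0.21, 0.19, 0.16, 0.27, 0.10, 0.13} → pass.
Dep (methods 1·2): 0.31 vs {0.19, 0.21, 0.23, 0.38, 0.17, 0.28} → fail.
Res (methods 1·2): 0.36 vs {0.27, 0.16, 0.38, 0.23, 0.27, 0.32} → fail.
ER (methods 1·2): 0.41 vs {0.13, 0.10, 0.28, 0.17, 0.32, 0.27} → pass.
2 of 4 fail.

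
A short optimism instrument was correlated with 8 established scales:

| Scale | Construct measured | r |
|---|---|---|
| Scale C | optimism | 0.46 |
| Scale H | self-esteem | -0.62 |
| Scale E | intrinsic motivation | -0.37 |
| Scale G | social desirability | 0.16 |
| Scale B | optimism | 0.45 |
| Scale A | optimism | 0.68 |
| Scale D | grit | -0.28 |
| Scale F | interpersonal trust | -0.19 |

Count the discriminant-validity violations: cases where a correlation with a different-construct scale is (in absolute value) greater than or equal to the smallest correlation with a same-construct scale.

Convergent (same construct = optimism): Scale C, Scale B, Scale A.
Smallest convergent = 0.45. Discriminant |r|: 0.62, 0.37, 0.16, 0.28, 0.19; count ≥ 0.45 → 1.

1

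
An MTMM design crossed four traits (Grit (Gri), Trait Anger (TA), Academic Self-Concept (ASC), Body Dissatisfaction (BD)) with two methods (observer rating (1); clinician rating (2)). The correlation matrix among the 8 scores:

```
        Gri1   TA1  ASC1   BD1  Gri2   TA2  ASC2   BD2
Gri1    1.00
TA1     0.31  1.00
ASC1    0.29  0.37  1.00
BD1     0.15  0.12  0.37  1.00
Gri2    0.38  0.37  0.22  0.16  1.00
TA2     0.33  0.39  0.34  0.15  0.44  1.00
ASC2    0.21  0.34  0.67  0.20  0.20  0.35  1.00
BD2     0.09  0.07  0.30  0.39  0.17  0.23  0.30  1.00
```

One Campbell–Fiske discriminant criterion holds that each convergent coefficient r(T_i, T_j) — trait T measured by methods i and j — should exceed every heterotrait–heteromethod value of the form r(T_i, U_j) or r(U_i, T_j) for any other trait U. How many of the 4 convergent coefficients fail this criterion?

Each convergent coefficient versus the relevant comparison correlations:
Gri (methods 1·2): 0.38 vs {0.33, 0.37, 0.21, 0.22, 0.09, 0.16} → pass.
TA (methods 1·2): 0.39 vs {0.37, 0.33, 0.34, 0.34, 0.07, 0.15} → pass.
ASC (methods 1·2): 0.67 vs {0.22, 0.21, 0.34, 0.34, 0.30, 0.20} → pass.
BD (methods 1·2): 0.39 vs {0.16, 0.09, 0.15, 0.07, 0.20, 0.30} → pass.
0 of 4 fail.

0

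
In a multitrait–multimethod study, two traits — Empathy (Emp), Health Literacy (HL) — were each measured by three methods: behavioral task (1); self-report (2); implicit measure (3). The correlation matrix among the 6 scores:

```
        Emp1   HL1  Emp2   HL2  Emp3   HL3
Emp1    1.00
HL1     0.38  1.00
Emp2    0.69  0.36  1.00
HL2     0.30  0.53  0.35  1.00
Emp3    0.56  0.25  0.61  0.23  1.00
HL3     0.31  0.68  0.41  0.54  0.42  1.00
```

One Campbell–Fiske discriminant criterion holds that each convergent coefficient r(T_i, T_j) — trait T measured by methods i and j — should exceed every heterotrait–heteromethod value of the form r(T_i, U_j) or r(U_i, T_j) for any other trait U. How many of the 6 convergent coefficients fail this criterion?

Convergent coefficients and their comparison sets:
Emp (methods 1·2): 0.69 vs {0.30, 0.36} → pass.
Emp (methods 1·3): 0.56 vs {0.31, 0.25} → pass.
Emp (methods 2·3): 0.61 vs {0.41, 0.23} → pass.
HL (methods 1·2): 0.53 vs {0.36, 0.30} → pass.
HL (methods 1·3): 0.68 vs {0.25, 0.31} → pass.
HL (methods 2·3): 0.54 vs {0.23, 0.41} → pass.
0 of 6 fail.

0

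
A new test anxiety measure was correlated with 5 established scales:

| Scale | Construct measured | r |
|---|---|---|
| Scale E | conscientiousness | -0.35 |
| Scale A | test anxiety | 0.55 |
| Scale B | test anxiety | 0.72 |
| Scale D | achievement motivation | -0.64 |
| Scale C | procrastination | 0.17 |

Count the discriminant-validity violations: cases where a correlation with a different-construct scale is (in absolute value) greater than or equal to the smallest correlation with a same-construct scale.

1

Convergent (same construct = test anxiety): Scale A, Scale B.
Smallest convergent = 0.55. Discriminant |r|: 0.35, 0.64, 0.17; count ≥ 0.55 → 1.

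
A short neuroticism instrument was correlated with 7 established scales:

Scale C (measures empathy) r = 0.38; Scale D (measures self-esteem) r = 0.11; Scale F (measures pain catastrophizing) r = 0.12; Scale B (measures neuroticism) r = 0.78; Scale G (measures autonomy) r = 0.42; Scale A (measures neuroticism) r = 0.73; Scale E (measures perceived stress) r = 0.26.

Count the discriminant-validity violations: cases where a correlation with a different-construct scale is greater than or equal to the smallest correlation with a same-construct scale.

0

Convergent (same construct = neuroticism): Scale B, Scale A.
Smallest convergent = 0.73. Discriminant values: 0.38, 0.11, 0.12, 0.42, 0.26; count ≥ 0.73 → 0.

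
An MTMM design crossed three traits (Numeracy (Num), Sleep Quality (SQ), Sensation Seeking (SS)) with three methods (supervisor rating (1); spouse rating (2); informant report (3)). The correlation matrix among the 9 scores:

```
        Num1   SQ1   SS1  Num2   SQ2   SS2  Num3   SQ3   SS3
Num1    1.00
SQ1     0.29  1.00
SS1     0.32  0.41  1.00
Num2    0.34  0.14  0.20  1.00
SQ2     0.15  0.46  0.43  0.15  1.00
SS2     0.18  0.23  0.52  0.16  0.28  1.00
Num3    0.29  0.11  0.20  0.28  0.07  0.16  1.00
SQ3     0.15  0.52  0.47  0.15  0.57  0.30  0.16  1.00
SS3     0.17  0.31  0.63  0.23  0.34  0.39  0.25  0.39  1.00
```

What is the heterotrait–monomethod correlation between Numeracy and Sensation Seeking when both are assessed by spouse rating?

Different traits, same method: r(Num2, SS2) = 0.16.

0.16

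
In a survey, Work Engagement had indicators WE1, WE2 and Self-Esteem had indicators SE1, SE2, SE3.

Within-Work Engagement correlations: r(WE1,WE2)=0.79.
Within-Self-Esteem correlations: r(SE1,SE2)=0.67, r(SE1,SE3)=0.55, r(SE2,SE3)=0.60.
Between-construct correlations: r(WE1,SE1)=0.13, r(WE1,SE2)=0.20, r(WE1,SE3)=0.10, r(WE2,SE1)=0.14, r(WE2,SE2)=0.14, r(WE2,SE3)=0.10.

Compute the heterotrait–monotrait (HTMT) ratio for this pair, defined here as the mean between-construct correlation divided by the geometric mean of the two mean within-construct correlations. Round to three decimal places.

Mean between = 0.81/6 = 0.1350.
Mean within-WE = 0.79/1 = 0.7900; mean within-SE = 1.82/3 = 0.6067.
Geometric mean = √(0.7900 × 0.6067) = 0.6923.
HTMT = 0.1350 / 0.6923 = 0.195.

0.195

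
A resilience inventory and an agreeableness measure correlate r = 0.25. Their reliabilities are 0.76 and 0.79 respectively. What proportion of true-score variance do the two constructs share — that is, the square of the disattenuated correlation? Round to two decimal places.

0.10

Disattenuated r = 0.25 / √(0.76 × 0.79) = 0.25 / 0.7749 = 0.3226.
Shared true-score variance = 0.3226² = 0.1041 ≈ 0.10.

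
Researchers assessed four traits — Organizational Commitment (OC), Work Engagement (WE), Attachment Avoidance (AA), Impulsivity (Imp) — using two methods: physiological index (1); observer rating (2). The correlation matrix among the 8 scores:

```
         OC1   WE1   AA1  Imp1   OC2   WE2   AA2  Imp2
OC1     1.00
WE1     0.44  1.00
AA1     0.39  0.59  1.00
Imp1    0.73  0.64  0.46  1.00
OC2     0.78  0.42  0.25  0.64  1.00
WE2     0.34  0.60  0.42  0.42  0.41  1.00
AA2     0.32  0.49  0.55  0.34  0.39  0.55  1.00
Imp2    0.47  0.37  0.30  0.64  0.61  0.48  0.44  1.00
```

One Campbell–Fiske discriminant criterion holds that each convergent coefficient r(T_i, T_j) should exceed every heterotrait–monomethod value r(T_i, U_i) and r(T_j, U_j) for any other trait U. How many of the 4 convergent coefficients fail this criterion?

3

Each convergent coefficient versus the relevant comparison correlations:
OC (methods 1·2): 0.78 vs {0.44, 0.41, 0.39, 0.39, 0.73, 0.61} → pass.
WE (methods 1·2): 0.60 vs {0.44, 0.41, 0.59, 0.55, 0.64, 0.48} → fail.
AA (methods 1·2): 0.55 vs {0.39, 0.39, 0.59, 0.55, 0.46, 0.44} → fail.
Imp (methods 1·2): 0.64 vs {0.73, 0.61, 0.64, 0.48, 0.46, 0.44} → fail.
3 of 4 fail.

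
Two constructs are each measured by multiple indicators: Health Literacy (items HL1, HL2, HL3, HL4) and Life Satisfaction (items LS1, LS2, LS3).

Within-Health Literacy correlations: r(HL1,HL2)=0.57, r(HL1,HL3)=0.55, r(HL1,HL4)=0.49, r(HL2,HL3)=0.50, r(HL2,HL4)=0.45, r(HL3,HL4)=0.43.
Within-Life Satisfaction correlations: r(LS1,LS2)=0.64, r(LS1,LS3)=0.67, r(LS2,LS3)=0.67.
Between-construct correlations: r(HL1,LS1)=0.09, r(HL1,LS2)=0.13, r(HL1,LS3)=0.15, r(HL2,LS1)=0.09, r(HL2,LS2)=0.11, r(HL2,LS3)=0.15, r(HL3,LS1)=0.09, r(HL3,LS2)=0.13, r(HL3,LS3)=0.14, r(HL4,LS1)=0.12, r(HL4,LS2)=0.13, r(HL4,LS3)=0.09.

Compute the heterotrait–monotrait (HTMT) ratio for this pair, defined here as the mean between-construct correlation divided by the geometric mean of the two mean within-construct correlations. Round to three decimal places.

Between-construct mean = 1.42/12 = 0.1183.
Mean within-HL = 2.99/6 = 0.4983; mean within-LS = 1.98/3 = 0.6600.
Geometric mean = √(0.4983 × 0.6600) = 0.5735.
HTMT = 0.1183 / 0.5735 = 0.206.

0.206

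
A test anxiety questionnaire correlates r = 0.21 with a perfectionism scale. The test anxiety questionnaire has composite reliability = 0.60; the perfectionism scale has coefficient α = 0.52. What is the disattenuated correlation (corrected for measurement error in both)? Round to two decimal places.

r_true = r_obs / √(r_xx · r_yy) = 0.21 / √(0.60 × 0.52) = 0.21 / √0.3120 = 0.21 / 0.5586 ≈ 0.38.

0.38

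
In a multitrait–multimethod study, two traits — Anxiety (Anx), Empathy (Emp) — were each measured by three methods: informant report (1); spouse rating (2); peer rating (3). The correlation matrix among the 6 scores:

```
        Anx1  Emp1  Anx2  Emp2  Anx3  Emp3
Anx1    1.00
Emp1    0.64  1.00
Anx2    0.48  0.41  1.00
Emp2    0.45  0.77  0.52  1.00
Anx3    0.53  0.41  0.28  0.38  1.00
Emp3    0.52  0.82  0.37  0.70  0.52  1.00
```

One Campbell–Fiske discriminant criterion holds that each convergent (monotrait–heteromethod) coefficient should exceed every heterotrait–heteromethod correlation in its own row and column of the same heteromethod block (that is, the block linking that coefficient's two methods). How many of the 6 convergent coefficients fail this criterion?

Convergent coefficients and their comparison sets:
Anx (methods 1·2): 0.48 vs {0.45, 0.41} → pass.
Anx (methods 1·3): 0.53 vs {0.52, 0.41} → pass.
Anx (methods 2·3): 0.28 vs {0.37, 0.38} → fail.
Emp (methods 1·2): 0.77 vs {0.41, 0.45} → pass.
Emp (methods 1·3): 0.82 vs {0.41, 0.52} → pass.
Emp (methods 2·3): 0.70 vs {0.38, 0.37} → pass.
1 of 6 fail.

1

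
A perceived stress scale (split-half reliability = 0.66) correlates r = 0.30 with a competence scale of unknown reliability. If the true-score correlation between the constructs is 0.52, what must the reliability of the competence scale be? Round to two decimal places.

0.50

r_true = r_obs / √(r_xx · r_yy) ⇒ 0.52 = 0.30 / √(0.66 · r_yy).
√(0.66 · r_yy) = 0.30 / 0.52 = 0.5769; 0.66 · r_yy = 0.3328; r_yy = 0.3328 / 0.66 ≈ 0.50.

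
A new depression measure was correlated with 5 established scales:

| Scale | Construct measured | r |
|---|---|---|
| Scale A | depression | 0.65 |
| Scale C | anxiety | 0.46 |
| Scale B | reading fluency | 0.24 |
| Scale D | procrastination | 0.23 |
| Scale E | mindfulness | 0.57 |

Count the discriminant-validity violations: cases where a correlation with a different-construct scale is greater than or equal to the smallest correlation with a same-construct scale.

0

Convergent (same construct = depression): Scale A.
Smallest convergent = 0.65. Discriminant values: 0.46, 0.24, 0.23, 0.57; count ≥ 0.65 → 0.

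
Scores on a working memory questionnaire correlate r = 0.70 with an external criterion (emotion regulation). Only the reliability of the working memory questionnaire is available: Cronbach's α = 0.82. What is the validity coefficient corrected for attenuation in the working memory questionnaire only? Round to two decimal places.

Single correction: r_c = r_obs / √r_xx = 0.70 / √0.82 = 0.70 / 0.9055 ≈ 0.77.

0.77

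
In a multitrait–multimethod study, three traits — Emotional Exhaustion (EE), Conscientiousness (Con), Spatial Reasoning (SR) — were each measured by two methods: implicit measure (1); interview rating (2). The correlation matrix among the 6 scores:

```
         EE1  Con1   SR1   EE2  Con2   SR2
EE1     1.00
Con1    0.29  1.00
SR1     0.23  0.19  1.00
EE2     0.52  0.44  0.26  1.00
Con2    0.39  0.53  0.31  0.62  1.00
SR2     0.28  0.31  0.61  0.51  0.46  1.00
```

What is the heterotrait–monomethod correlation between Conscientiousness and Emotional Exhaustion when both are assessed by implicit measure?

Different traits, same method: r(Con1, EE1) = 0.29.

0.29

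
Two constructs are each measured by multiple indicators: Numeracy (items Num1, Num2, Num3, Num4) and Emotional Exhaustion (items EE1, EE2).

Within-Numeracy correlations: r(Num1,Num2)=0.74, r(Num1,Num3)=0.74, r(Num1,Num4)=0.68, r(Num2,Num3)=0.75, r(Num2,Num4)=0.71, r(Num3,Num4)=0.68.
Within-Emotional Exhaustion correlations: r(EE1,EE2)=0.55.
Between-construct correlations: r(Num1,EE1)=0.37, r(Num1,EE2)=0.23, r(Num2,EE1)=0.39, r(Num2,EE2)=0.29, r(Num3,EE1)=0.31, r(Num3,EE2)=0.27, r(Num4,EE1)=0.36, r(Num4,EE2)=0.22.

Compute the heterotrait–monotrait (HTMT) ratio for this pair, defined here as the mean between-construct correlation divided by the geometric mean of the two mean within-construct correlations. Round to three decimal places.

0.486

Mean between = 2.44/8 = 0.3050.
Mean within-Num = 4.30/6 = 0.7167; mean within-EE = 0.55/1 = 0.5500.
Geometric mean = √(0.7167 × 0.5500) = 0.6278.
HTMT = 0.3050 / 0.6278 = 0.486.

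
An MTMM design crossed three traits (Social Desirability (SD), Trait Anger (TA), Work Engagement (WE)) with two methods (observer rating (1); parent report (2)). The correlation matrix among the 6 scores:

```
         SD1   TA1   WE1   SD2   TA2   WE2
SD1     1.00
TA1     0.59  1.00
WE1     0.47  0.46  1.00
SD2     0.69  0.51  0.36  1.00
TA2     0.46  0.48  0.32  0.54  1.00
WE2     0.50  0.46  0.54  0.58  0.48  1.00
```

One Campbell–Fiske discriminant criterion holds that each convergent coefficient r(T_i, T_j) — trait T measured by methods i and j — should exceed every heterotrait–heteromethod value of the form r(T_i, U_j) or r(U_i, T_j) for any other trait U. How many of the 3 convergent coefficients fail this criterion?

Convergent coefficients and their comparison sets:
SD (methods 1·2): 0.69 vs {0.46, 0.51, 0.50, 0.36} → pass.
TA (methods 1·2): 0.48 vs {0.51, 0.46, 0.46, 0.32} → fail.
WE (methods 1·2): 0.54 vs {0.36, 0.50, 0.32, 0.46} → pass.
1 of 3 fail.

1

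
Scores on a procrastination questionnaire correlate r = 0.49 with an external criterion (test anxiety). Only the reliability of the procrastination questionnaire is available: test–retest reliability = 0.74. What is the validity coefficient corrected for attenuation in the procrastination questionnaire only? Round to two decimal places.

0.57

Single correction: r_c = r_obs / √r_xx = 0.49 / √0.74 = 0.49 / 0.8602 ≈ 0.57.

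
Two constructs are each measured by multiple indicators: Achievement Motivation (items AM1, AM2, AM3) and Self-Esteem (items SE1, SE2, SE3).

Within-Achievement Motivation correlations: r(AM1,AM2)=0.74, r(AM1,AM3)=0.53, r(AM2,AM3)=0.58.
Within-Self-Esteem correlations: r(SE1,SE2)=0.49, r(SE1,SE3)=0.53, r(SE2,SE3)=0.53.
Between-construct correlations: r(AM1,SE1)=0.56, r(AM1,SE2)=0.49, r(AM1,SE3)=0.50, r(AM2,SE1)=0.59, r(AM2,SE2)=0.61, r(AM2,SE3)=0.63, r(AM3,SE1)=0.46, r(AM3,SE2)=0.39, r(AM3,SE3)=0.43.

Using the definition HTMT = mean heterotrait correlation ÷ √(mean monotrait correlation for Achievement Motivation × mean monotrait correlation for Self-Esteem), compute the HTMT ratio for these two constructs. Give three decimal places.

Mean between = 4.66/9 = 0.5178.
Mean within-AM = 1.85/3 = 0.6167; mean within-SE = 1.55/3 = 0.5167.
Geometric mean = √(0.6167 × 0.5167) = 0.5645.
HTMT = 0.5178 / 0.5645 = 0.917.

0.917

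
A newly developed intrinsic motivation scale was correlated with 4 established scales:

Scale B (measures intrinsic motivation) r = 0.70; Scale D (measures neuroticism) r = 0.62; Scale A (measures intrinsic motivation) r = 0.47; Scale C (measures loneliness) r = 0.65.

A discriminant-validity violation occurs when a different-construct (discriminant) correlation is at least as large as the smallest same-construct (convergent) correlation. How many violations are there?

Convergent (same construct = intrinsic motivation): Scale B, Scale A.
Smallest convergent = 0.47. Discriminant values: 0.62, 0.65; count ≥ 0.47 → 2.

2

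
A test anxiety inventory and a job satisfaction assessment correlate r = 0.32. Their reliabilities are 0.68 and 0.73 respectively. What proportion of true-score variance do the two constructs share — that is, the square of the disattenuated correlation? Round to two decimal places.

Disattenuated r = 0.32 / √(0.68 × 0.73) = 0.32 / 0.7046 = 0.4542.
Shared true-score variance = 0.4542² = 0.2063 ≈ 0.21.

0.21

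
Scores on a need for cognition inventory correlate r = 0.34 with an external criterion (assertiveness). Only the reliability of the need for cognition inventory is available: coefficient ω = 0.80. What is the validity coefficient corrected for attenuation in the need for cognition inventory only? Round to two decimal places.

0.38

Single correction: r_c = r_obs / √r_xx = 0.34 / √0.80 = 0.34 / 0.8944 ≈ 0.38.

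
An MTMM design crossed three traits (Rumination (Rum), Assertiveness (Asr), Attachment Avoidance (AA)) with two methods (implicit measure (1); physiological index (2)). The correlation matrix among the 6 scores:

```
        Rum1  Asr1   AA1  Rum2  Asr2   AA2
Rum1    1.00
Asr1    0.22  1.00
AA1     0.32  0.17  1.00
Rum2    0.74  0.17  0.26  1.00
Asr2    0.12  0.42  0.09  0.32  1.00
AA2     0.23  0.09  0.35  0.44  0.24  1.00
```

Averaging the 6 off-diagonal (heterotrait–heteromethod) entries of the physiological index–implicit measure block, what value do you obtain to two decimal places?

0.16

HTHM values (method 2 × method 1): 0.17, 0.26, 0.12, 0.09, 0.23, 0.09; mean = 0.96/6 = 0.16.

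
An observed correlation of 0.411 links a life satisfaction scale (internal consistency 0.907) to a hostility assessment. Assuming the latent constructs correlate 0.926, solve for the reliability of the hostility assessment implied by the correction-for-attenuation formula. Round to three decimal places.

0.217

r_true = r_obs / √(r_xx · r_yy) ⇒ 0.926 = 0.411 / √(0.907 · r_yy).
√(0.907 · r_yy) = 0.411 / 0.926 = 0.4438; 0.907 · r_yy = 0.1970; r_yy = 0.1970 / 0.907 ≈ 0.217.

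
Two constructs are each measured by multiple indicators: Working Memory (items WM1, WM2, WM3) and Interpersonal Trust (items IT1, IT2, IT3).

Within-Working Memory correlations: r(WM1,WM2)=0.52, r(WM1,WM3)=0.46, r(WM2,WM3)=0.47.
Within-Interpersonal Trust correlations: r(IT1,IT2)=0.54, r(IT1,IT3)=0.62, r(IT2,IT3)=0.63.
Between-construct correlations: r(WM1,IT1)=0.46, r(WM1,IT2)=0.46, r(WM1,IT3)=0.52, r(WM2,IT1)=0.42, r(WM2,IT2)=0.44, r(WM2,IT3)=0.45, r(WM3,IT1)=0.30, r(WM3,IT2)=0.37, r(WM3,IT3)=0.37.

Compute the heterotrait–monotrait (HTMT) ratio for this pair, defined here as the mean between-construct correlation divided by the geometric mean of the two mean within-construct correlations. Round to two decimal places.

0.78

Mean between = 3.79/9 = 0.4211.
Mean within-WM = 1.45/3 = 0.4833; mean within-IT = 1.79/3 = 0.5967.
Geometric mean = √(0.4833 × 0.5967) = 0.5370.
HTMT = 0.4211 / 0.5370 = 0.78.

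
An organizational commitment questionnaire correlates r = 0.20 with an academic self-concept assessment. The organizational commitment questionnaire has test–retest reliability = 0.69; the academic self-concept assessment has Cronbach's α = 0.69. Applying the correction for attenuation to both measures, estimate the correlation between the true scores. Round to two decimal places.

r_true = r_obs / √(r_xx · r_yy) = 0.20 / √(0.69 × 0.69) = 0.20 / √0.4761 = 0.20 / 0.6900 ≈ 0.29.

0.29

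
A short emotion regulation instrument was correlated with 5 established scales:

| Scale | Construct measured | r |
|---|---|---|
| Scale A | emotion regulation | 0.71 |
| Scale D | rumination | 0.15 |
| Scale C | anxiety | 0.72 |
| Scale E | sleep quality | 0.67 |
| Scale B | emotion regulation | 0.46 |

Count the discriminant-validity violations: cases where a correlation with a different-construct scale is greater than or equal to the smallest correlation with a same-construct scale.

Convergent (same construct = emotion regulation): Scale A, Scale B.
Smallest convergent = 0.46. Discriminant values: 0.15, 0.72, 0.67; count ≥ 0.46 → 2.

2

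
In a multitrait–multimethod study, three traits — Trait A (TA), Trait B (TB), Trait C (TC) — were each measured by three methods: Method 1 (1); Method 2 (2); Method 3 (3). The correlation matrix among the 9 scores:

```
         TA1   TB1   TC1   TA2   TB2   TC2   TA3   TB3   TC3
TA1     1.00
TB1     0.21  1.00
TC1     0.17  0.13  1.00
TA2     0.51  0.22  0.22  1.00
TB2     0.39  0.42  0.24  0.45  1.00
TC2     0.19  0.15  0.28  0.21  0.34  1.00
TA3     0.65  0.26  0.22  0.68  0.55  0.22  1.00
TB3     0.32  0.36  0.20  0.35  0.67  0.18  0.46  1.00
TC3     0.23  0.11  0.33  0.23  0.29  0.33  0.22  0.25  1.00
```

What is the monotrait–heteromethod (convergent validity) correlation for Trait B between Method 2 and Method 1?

Same trait (TB), different methods: r(TB2, TB1) = 0.42.

0.42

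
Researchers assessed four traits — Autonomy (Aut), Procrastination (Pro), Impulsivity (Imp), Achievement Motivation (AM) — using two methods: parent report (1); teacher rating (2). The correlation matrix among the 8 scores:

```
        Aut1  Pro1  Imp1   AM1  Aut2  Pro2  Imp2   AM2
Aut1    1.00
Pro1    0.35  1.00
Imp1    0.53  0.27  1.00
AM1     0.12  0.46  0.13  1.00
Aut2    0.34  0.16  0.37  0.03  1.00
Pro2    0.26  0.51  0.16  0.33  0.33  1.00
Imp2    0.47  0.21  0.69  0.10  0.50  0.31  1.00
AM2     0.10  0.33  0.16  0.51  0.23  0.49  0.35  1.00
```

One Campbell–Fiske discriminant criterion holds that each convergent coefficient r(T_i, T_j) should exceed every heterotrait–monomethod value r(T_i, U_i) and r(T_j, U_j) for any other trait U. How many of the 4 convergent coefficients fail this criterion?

Convergent coefficients and their comparison sets:
Aut (methods 1·2): 0.34 vs {0.35, 0.33, 0.53, 0.50, 0.12, 0.23} → fail.
Pro (methods 1·2): 0.51 vs {0.35, 0.33, 0.27, 0.31, 0.46, 0.49} → pass.
Imp (methods 1·2): 0.69 vs {0.53, 0.50, 0.27, 0.31, 0.13, 0.35} → pass.
AM (methods 1·2): 0.51 vs {0.12, 0.23, 0.46, 0.49, 0.13, 0.35} → pass.
1 of 4 fail.

1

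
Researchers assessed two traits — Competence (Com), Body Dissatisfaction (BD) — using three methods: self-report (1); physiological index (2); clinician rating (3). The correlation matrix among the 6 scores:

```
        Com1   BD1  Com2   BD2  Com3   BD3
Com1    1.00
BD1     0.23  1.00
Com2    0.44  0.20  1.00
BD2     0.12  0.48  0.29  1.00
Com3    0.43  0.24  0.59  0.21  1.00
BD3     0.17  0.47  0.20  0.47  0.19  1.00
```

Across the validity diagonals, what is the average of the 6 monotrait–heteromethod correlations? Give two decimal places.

Convergent values: 0.44, 0.43, 0.59, 0.48, 0.47, 0.47; mean = 2.88/6 = 0.48.

0.48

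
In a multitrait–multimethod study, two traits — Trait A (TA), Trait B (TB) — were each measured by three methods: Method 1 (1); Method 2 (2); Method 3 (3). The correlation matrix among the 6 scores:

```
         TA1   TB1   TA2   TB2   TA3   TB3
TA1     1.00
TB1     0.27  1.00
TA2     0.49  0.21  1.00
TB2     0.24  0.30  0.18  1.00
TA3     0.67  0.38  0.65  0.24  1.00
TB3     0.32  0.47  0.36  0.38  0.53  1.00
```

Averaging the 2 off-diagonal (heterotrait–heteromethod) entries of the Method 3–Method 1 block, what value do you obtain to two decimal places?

HTHM values (method 3 × method 1): 0.38, 0.32; mean = 0.70/2 = 0.35.

0.35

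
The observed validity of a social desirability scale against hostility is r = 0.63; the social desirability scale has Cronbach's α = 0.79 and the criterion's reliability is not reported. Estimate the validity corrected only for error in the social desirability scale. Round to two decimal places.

Single correction: r_c = r_obs / √r_xx = 0.63 / √0.79 = 0.63 / 0.8888 ≈ 0.71.

0.71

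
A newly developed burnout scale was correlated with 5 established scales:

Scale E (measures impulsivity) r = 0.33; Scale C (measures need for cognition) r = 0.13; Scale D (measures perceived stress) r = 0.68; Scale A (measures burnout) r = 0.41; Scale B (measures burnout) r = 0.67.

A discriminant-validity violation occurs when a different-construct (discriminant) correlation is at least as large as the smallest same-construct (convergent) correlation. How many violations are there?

1

Convergent (same construct = burnout): Scale A, Scale B.
Smallest convergent = 0.41. Discriminant values: 0.33, 0.13, 0.68; count ≥ 0.41 → 1.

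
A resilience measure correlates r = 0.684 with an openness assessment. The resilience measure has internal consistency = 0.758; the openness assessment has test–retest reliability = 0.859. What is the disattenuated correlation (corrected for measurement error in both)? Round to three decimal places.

r_true = r_obs / √(r_xx · r_yy) = 0.684 / √(0.758 × 0.859) = 0.684 / √0.651122 = 0.684 / 0.8069 ≈ 0.848.

0.848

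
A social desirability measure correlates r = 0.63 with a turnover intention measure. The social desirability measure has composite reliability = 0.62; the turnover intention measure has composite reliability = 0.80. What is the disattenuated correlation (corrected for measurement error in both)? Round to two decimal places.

0.89

r_true = r_obs / √(r_xx · r_yy) = 0.63 / √(0.62 × 0.80) = 0.63 / √0.4960 = 0.63 / 0.7043 ≈ 0.89.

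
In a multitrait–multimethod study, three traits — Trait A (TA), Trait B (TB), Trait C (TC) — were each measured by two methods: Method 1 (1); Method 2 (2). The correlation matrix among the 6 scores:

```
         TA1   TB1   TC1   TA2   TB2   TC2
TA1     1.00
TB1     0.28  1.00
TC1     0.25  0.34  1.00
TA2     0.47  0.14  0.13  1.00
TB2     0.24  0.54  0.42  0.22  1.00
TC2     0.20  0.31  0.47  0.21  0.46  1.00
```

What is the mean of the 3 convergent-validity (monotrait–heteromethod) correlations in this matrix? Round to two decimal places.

0.49

Convergent values: 0.47, 0.54, 0.47; mean = 1.48/3 = 0.49.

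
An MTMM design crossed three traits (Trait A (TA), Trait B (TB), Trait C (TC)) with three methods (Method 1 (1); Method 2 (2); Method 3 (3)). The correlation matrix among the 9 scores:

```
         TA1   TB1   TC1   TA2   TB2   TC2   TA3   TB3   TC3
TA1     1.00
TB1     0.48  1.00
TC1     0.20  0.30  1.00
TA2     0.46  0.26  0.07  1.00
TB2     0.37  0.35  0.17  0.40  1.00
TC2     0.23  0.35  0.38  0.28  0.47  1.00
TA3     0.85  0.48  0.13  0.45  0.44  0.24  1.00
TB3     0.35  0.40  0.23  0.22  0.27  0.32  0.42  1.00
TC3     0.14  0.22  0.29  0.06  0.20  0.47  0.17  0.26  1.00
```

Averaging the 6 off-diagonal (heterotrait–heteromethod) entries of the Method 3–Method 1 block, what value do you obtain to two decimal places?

0.26

HTHM values (method 3 × method 1): 0.48, 0.13, 0.35, 0.23, 0.14, 0.22; mean = 1.55/6 = 0.26.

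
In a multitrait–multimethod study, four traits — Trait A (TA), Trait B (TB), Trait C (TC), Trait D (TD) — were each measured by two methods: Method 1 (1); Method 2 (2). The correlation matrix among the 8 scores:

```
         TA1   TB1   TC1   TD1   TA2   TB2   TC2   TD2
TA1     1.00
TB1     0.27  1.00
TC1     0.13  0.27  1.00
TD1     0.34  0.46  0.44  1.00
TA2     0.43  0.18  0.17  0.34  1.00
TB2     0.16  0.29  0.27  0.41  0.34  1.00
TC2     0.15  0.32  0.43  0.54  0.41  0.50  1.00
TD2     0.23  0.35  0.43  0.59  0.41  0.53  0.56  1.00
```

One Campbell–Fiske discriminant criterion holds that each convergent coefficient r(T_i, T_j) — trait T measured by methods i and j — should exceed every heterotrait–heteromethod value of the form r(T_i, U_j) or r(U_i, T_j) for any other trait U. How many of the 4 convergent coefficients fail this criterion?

2

Each convergent coefficient versus the relevant comparison correlations:
TA (methods 1·2): 0.43 vs {0.16, 0.18, 0.15, 0.17, 0.23, 0.34} → pass.
TB (methods 1·2): 0.29 vs {0.18, 0.16, 0.32, 0.27, 0.35, 0.41} → fail.
TC (methods 1·2): 0.43 vs {0.17, 0.15, 0.27, 0.32, 0.43, 0.54} → fail.
TD (methods 1·2): 0.59 vs {0.34, 0.23, 0.41, 0.35, 0.54, 0.43} → pass.
2 of 4 fail.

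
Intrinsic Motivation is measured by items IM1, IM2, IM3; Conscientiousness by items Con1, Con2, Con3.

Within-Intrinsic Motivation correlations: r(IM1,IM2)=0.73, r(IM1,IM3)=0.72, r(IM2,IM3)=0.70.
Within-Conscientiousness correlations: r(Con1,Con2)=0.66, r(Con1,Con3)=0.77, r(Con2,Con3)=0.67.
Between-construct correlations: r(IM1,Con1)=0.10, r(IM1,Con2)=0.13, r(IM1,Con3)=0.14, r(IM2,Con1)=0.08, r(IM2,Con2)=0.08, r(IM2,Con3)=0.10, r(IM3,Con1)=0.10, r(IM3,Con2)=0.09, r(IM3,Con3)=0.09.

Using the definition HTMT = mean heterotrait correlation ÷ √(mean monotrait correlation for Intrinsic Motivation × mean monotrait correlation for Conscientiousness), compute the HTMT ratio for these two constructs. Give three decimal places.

0.143

Mean heterotrait r = 0.91/9 = 0.1011.
Mean within-IM = 2.15/3 = 0.7167; mean within-Con = 2.10/3 = 0.7000.
Geometric mean = √(0.7167 × 0.7000) = 0.7083.
HTMT = 0.1011 / 0.7083 = 0.143.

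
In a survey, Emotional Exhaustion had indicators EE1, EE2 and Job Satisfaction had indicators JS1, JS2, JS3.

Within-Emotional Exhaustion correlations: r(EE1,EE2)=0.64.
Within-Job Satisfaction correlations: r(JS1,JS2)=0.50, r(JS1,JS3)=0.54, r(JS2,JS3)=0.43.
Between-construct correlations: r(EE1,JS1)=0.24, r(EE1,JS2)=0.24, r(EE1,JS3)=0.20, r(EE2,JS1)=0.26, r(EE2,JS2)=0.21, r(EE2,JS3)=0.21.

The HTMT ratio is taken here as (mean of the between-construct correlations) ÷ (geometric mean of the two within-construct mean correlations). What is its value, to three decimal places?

Between-construct mean = 1.36/6 = 0.2267.
Mean within-EE = 0.64/1 = 0.6400; mean within-JS = 1.47/3 = 0.4900.
Geometric mean = √(0.6400 × 0.4900) = 0.5600.
HTMT = 0.2267 / 0.5600 = 0.405.

0.405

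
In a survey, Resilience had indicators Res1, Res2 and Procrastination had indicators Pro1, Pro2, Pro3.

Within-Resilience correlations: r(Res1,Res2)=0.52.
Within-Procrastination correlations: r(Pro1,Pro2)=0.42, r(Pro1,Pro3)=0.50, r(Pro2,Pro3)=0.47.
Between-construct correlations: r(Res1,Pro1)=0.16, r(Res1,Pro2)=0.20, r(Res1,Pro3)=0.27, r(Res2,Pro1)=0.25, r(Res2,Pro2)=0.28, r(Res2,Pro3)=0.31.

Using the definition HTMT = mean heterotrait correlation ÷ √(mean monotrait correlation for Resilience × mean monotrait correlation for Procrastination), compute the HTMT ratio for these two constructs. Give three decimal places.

Mean heterotrait r = 1.47/6 = 0.2450.
Mean within-Res = 0.52/1 = 0.5200; mean within-Pro = 1.39/3 = 0.4633.
Geometric mean = √(0.5200 × 0.4633) = 0.4908.
HTMT = 0.2450 / 0.4908 = 0.499.

0.499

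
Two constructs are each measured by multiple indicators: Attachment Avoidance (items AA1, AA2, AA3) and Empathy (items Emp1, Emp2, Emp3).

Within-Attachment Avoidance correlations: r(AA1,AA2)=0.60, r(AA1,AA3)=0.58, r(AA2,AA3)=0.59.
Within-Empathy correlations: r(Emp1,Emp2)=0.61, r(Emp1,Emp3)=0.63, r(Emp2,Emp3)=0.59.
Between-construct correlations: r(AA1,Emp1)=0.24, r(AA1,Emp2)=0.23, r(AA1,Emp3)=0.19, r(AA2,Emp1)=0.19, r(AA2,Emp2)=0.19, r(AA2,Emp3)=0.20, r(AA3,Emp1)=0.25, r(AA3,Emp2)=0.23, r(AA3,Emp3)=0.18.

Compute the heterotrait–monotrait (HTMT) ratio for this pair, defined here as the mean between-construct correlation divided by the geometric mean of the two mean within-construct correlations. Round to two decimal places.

Between-construct mean = 1.90/9 = 0.2111.
Mean within-AA = 1.77/3 = 0.5900; mean within-Emp = 1.83/3 = 0.6100.
Geometric mean = √(0.5900 × 0.6100) = 0.5999.
HTMT = 0.2111 / 0.5999 = 0.35.

0.35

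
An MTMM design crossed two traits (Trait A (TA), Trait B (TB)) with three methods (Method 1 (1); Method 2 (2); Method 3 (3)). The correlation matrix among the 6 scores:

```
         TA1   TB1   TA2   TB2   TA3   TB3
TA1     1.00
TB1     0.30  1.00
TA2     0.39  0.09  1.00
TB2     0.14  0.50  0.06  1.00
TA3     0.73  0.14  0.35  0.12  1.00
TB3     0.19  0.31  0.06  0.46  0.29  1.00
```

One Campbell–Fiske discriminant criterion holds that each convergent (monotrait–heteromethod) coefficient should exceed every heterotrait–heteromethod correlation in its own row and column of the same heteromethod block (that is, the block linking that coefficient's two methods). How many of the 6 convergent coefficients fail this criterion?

0

Convergent coefficients and their comparison sets:
TA (methods 1·2): 0.39 vs {0.14, 0.09} → pass.
TA (methods 1·3): 0.73 vs {0.19, 0.14} → pass.
TA (methods 2·3): 0.35 vs {0.06, 0.12} → pass.
TB (methods 1·2): 0.50 vs {0.09, 0.14} → pass.
TB (methods 1·3): 0.31 vs {0.14, 0.19} → pass.
TB (methods 2·3): 0.46 vs {0.12, 0.06} → pass.
0 of 6 fail.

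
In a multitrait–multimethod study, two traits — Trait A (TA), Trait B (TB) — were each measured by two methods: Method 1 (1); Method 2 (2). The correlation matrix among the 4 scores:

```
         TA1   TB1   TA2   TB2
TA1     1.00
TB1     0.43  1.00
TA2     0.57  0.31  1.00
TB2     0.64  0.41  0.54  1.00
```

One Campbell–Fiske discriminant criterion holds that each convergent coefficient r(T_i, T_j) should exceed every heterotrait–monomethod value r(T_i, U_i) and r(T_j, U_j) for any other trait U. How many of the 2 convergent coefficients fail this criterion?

1

Convergent coefficients and their comparison sets:
TA (methods 1·2): 0.57 vs {0.43, 0.54} → pass.
TB (methods 1·2): 0.41 vs {0.43, 0.54} → fail.
1 of 2 fail.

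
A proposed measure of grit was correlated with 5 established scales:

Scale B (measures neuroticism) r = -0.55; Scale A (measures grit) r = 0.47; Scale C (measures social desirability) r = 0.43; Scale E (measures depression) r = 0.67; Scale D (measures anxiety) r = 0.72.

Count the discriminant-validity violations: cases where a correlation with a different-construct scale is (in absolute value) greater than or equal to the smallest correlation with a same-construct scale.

Convergent (same construct = grit): Scale A.
Smallest convergent = 0.47. Discriminant |r|: 0.55, 0.43, 0.67, 0.72; count ≥ 0.47 → 3.

3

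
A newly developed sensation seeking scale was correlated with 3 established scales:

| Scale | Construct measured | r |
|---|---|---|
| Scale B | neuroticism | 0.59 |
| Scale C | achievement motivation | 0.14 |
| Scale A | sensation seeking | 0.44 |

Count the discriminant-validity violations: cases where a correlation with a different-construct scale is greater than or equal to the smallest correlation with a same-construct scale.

1

Convergent (same construct = sensation seeking): Scale A.
Smallest convergent = 0.44. Discriminant values: 0.59, 0.14; count ≥ 0.44 → 1.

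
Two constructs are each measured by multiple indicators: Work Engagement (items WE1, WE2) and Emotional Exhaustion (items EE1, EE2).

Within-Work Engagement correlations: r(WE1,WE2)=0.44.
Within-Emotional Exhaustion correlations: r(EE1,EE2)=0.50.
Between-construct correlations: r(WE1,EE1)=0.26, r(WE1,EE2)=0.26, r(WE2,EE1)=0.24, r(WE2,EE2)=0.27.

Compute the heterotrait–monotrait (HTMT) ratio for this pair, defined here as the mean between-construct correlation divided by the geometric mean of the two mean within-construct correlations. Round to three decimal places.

Mean between = 1.03/4 = 0.2575.
Mean within-WE = 0.44/1 = 0.4400; mean within-EE = 0.50/1 = 0.5000.
Geometric mean = √(0.4400 × 0.5000) = 0.4690.
HTMT = 0.2575 / 0.4690 = 0.549.

0.549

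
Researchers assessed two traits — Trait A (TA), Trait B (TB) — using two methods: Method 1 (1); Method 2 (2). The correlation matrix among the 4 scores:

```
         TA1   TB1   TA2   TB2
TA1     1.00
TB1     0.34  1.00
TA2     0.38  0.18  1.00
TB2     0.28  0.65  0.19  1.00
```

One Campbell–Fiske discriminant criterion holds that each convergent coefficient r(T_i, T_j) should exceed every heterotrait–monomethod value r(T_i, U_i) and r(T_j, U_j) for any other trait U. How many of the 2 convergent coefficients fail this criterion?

0

Convergent coefficients and their comparison sets:
TA (methods 1·2): 0.38 vs {0.34, 0.19} → pass.
TB (methods 1·2): 0.65 vs {0.34, 0.19} → pass.
0 of 2 fail.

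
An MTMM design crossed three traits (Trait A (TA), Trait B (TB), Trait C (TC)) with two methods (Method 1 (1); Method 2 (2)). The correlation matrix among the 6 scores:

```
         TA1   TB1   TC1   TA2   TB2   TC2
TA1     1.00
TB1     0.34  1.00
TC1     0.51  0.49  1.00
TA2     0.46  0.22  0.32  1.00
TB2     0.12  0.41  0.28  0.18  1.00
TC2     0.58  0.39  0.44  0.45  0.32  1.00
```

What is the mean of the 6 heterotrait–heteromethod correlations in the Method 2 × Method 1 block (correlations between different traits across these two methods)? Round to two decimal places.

HTHM values (method 2 × method 1): 0.22, 0.32, 0.12, 0.28, 0.58, 0.39; mean = 1.91/6 = 0.32.

0.32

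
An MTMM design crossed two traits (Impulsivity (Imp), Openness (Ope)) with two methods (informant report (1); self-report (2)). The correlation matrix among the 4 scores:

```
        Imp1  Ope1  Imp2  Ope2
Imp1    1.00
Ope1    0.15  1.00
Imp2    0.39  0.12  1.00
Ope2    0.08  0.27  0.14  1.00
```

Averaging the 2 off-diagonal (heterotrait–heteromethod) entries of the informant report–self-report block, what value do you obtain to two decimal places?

0.10

HTHM values (method 1 × method 2): 0.08, 0.12; mean = 0.20/2 = 0.10.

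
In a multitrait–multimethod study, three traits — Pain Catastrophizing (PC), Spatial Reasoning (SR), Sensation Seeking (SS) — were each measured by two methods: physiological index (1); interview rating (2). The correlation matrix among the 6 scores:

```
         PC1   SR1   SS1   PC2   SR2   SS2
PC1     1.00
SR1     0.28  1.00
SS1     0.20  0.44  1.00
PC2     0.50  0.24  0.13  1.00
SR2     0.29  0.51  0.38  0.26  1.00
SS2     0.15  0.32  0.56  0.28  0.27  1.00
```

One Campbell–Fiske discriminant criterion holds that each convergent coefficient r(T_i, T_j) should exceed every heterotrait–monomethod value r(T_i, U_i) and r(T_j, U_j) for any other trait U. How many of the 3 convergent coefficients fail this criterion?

0

Checking each validity diagonal entry against its comparison values:
PC (methods 1·2): 0.50 vs {0.28, 0.26, 0.20, 0.28} → pass.
SR (methods 1·2): 0.51 vs {0.28, 0.26, 0.44, 0.27} → pass.
SS (methods 1·2): 0.56 vs {0.20, 0.28, 0.44, 0.27} → pass.
0 of 3 fail.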